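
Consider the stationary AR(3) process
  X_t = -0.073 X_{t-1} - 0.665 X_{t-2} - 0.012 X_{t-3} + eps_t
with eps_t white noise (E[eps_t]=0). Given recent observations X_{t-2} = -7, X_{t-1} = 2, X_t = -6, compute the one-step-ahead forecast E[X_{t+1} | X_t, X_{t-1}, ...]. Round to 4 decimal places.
E[X_{t+1} \mid \mathcal F_t] = -0.8080

For an AR(p) model X_t = c + sum_i phi_i X_{t-i} + eps_t, the
one-step-ahead conditional mean is
  E[X_{t+1} | X_t, ...] = c + sum_i phi_i X_{t+1-i}.
Substitute known values:
  E[X_{t+1} | ...] = (-0.073) * (-6) + (-0.665) * (2) + (-0.012) * (-7)
                   = -0.8080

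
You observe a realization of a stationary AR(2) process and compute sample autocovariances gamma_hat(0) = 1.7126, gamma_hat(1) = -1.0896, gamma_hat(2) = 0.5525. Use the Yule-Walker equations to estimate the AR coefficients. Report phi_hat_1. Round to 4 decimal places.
\hat\phi_{1} = -0.7241

The Yule-Walker equations for an AR(p) process read, in matrix form,
  Gamma_p phi = r_p,   with   (Gamma_p)_{ij} = gamma(|i - j|),
                       (r_p)_i = gamma(i),   i,j = 1..p.
Substitute the sample gammas (Toeplitz matrix and right-hand side of size 2):
  Gamma_p = [[1.7126, -1.0896], [-1.0896, 1.7126]]
  r_p     = [-1.0896, 0.5525]
Written out:
  1.7126 phi_1 - 1.0896 phi_2 = -1.0896
  -1.0896 phi_1 + 1.7126 phi_2 = 0.5525
Solve by Cramer's rule:
  det = gamma(0)^2 - gamma(1)^2 = (1.7126)^2 - (-1.0896)^2 = 2.93299876 - 1.18722816 = 1.7457706
  phi_hat_1 = [gamma(1) gamma(0) - gamma(1) gamma(2)] / det = [(-1.0896)(1.7126) - (-1.0896)(0.5525)] / 1.7457706 = -1.26404496 / 1.7457706 = -0.7241
  phi_hat_2 = [gamma(0) gamma(2) - gamma(1)^2] / det = [(1.7126)(0.5525) - (-1.0896)^2] / 1.7457706 = -0.24101666 / 1.7457706 = -0.1381
So phi_hat = [-0.7241, -0.1381].
Therefore phi_hat_1 = -0.7241.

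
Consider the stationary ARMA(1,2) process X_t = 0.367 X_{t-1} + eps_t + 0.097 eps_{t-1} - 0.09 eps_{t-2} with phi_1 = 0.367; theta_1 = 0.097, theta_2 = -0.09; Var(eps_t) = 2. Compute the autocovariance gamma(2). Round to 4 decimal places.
\gamma(2) = 0.1899

Multiply the model equation by X_{t-k} and take expectations. With theta_0 = psi_0 = 1 and psi_j the MA(infinity) weights, this gives
  gamma(k) - sum_i phi_i gamma(k-i) = c_k,
  c_k = sigma^2 * sum_{j=k..q} theta_j psi_{j-k}   (c_k = 0 for k > q),
using gamma(-m) = gamma(m).
psi-weights needed (psi_j = theta_j + sum_i phi_i psi_{j-i}):
  psi_1 = theta_1 + phi_1 = 0.097 + (0.367) = 0.464
  psi_2 = theta_2 + phi_1 psi_1 = -0.09 + (0.367)(0.464) = 0.080288
Right-hand sides:
  c_0 = sigma^2 (1 + theta_1 psi_1 + theta_2 psi_2) = 2 * (1 + (0.097)(0.464) + (-0.09)(0.080288)) = 2 * 1.037782 = 2.075564
  c_1 = sigma^2 (theta_1 + theta_2 psi_1) = 2 * (0.097 + (-0.09)(0.464)) = 0.11048
  c_2 = sigma^2 theta_2 = 2 * (-0.09) = -0.18
Equations for k = 0 and k = 1 (AR order 1):
  gamma(0) = phi_1 gamma(1) + c_0
  gamma(1) = phi_1 gamma(0) + c_1
Substituting the second into the first: gamma(0) (1 - phi_1^2) = c_0 + phi_1 c_1, so
  gamma(0) = (c_0 + phi_1 c_1) / (1 - phi_1^2) = (2.075564 + (0.367)(0.11048)) / (1 - (0.367)^2) = 2.11611 / 0.865311 = 2.445491.
  gamma(1) = phi_1 gamma(0) + c_1 = (0.367)(2.445491) + (0.11048) = 1.007975.
For k = 2: gamma(2) = phi_1 gamma(1) + c_2
  = (0.367)(1.007975) + (-0.18) = 0.189927.
Therefore gamma(2) = 0.1899 (to 4 decimal places).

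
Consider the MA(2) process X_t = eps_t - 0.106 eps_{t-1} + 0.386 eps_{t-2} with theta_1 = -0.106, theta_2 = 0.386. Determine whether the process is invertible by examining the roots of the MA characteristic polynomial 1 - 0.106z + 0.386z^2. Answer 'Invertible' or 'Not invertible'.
\text{Invertible}

The MA(q) characteristic polynomial is P(z) = 1 - 0.106z + 0.386z^2.
Invertibility requires all roots to lie outside the unit circle, i.e. |z| > 1 for every root.
Set 1 + (-0.106) z + (0.386) z^2 = 0, i.e. a z^2 + b z + c = 0 with a = 0.386, b = -0.106, c = 1.
Discriminant D = b^2 - 4ac = (-0.106)^2 - 4*(0.386)*1 = 0.011236 - (1.544) = -1.532764.
D < 0, so the roots are the complex-conjugate pair z = (-b +/- i sqrt(-D)) / (2a) = 0.1373 +/- 1.6037i.
For a conjugate pair |z|^2 = z * conj(z) = (product of roots) = c/a = 1/(0.386) = 2.590674, so |z| = sqrt(2.590674) = 1.6096 for both roots.
Moduli of all roots: 1.6096, 1.6096.
All moduli strictly greater than 1? Yes.
Verdict: Invertible.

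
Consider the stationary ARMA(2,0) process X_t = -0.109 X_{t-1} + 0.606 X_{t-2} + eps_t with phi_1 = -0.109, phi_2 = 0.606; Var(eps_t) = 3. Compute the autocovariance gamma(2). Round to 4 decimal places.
\gamma(2) = 3.2660

Multiply the model equation by X_{t-k} and take expectations. With theta_0 = psi_0 = 1 and psi_j the MA(infinity) weights, this gives
  gamma(k) - sum_i phi_i gamma(k-i) = c_k,
  c_k = sigma^2 * sum_{j=k..q} theta_j psi_{j-k}   (c_k = 0 for k > q),
using gamma(-m) = gamma(m).
Pure AR (q = 0): c_0 = sigma^2 = 3, c_k = 0 for k >= 1.
Equations for k = 0, 1, 2 (AR order 2, c_2 = 0):
  (E0) gamma(0) = phi_1 gamma(1) + phi_2 gamma(2) + c_0
  (E1) gamma(1) = phi_1 gamma(0) + phi_2 gamma(1) + c_1
  (E2) gamma(2) = phi_1 gamma(1) + phi_2 gamma(0)
From (E1): gamma(1) = A gamma(0) + B with
  A = phi_1 / (1 - phi_2) = -0.109 / 0.394 = -0.27665,   B = c_1 / (1 - phi_2) = 0 / 0.394 = 0.
Insert (E2) into (E0): gamma(0) (1 - phi_2^2) = phi_1 (1 + phi_2) gamma(1) + c_0.
  phi_1 (1 + phi_2) = (-0.109)(1.606) = -0.175054,   1 - phi_2^2 = 0.632764.
Replace gamma(1) by A gamma(0) + B and collect gamma(0):
  gamma(0) [0.632764 - (-0.175054)(-0.27665)] = c_0 = 3
  gamma(0) * 0.584335 = 3
  gamma(0) = 3 / 0.584335 = 5.134038.
  gamma(1) = A gamma(0) = (-0.27665)(5.134038) = -1.42033.
  gamma(2) = phi_1 gamma(1) + phi_2 gamma(0) = (-0.109)(-1.42033) + (0.606)(5.134038) = 3.266043.
Therefore gamma(2) = 3.2660 (to 4 decimal places).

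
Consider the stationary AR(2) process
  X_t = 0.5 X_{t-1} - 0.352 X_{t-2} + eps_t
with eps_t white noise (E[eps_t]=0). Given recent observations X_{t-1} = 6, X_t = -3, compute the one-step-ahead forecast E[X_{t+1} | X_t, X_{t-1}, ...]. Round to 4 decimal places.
E[X_{t+1} \mid \mathcal F_t] = -3.6120

For an AR(p) model X_t = c + sum_i phi_i X_{t-i} + eps_t, the
one-step-ahead conditional mean is
  E[X_{t+1} | X_t, ...] = c + sum_i phi_i X_{t+1-i}.
Substitute known values:
  E[X_{t+1} | ...] = (0.5) * (-3) + (-0.352) * (6)
                   = -3.6120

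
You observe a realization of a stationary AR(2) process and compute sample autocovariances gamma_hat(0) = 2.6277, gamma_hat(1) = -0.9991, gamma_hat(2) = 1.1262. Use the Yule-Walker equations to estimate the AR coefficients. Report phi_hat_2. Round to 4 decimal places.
\hat\phi_{2} = 0.3320

The Yule-Walker equations for an AR(p) process read, in matrix form,
  Gamma_p phi = r_p,   with   (Gamma_p)_{ij} = gamma(|i - j|),
                       (r_p)_i = gamma(i),   i,j = 1..p.
Substitute the sample gammas (Toeplitz matrix and right-hand side of size 2):
  Gamma_p = [[2.6277, -0.9991], [-0.9991, 2.6277]]
  r_p     = [-0.9991, 1.1262]
Written out:
  2.6277 phi_1 - 0.9991 phi_2 = -0.9991
  -0.9991 phi_1 + 2.6277 phi_2 = 1.1262
Solve by Cramer's rule:
  det = gamma(0)^2 - gamma(1)^2 = (2.6277)^2 - (-0.9991)^2 = 6.90480729 - 0.99820081 = 5.90660648
  phi_hat_1 = [gamma(1) gamma(0) - gamma(1) gamma(2)] / det = [(-0.9991)(2.6277) - (-0.9991)(1.1262)] / 5.90660648 = -1.50014865 / 5.90660648 = -0.254
  phi_hat_2 = [gamma(0) gamma(2) - gamma(1)^2] / det = [(2.6277)(1.1262) - (-0.9991)^2] / 5.90660648 = 1.96111493 / 5.90660648 = 0.332
So phi_hat = [-0.2540, 0.3320].
Therefore phi_hat_2 = 0.3320.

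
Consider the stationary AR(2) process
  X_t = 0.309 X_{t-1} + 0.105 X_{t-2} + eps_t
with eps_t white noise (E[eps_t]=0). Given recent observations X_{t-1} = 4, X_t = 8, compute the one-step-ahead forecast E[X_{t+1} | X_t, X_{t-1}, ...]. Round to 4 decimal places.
E[X_{t+1} \mid \mathcal F_t] = 2.8920

For an AR(p) model X_t = c + sum_i phi_i X_{t-i} + eps_t, the
one-step-ahead conditional mean is
  E[X_{t+1} | X_t, ...] = c + sum_i phi_i X_{t+1-i}.
Substitute known values:
  E[X_{t+1} | ...] = (0.309) * (8) + (0.105) * (4)
                   = 2.8920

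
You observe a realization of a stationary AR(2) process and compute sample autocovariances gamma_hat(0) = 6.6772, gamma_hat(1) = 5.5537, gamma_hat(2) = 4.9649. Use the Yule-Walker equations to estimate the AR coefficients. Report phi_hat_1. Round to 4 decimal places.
\hat\phi_{1} = 0.6920

The Yule-Walker equations for an AR(p) process read, in matrix form,
  Gamma_p phi = r_p,   with   (Gamma_p)_{ij} = gamma(|i - j|),
                       (r_p)_i = gamma(i),   i,j = 1..p.
Substitute the sample gammas (Toeplitz matrix and right-hand side of size 2):
  Gamma_p = [[6.6772, 5.5537], [5.5537, 6.6772]]
  r_p     = [5.5537, 4.9649]
Written out:
  6.6772 phi_1 + 5.5537 phi_2 = 5.5537
  5.5537 phi_1 + 6.6772 phi_2 = 4.9649
Solve by Cramer's rule:
  det = gamma(0)^2 - gamma(1)^2 = (6.6772)^2 - (5.5537)^2 = 44.58499984 - 30.84358369 = 13.74141615
  phi_hat_1 = [gamma(1) gamma(0) - gamma(1) gamma(2)] / det = [(5.5537)(6.6772) - (5.5537)(4.9649)] / 13.74141615 = 9.50960051 / 13.74141615 = 0.692
  phi_hat_2 = [gamma(0) gamma(2) - gamma(1)^2] / det = [(6.6772)(4.9649) - (5.5537)^2] / 13.74141615 = 2.30804659 / 13.74141615 = 0.168
So phi_hat = [0.6920, 0.1680].
Therefore phi_hat_1 = 0.6920.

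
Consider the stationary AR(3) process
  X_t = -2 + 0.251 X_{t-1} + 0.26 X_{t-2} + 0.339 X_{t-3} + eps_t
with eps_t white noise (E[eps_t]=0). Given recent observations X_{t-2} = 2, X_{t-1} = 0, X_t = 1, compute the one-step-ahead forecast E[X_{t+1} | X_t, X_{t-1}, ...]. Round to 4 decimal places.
E[X_{t+1} \mid \mathcal F_t] = -1.0710

For an AR(p) model X_t = c + sum_i phi_i X_{t-i} + eps_t, the
one-step-ahead conditional mean is
  E[X_{t+1} | X_t, ...] = c + sum_i phi_i X_{t+1-i}.
Substitute known values:
  E[X_{t+1} | ...] = -2 + (0.251) * (1) + (0.26) * (0) + (0.339) * (2)
                   = -1.0710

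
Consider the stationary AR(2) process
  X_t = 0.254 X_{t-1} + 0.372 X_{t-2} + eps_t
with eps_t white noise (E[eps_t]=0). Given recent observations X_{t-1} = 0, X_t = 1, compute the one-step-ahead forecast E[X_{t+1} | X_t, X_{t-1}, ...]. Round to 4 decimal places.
E[X_{t+1} \mid \mathcal F_t] = 0.2540

For an AR(p) model X_t = c + sum_i phi_i X_{t-i} + eps_t, the
one-step-ahead conditional mean is
  E[X_{t+1} | X_t, ...] = c + sum_i phi_i X_{t+1-i}.
Substitute known values:
  E[X_{t+1} | ...] = (0.254) * (1) + (0.372) * (0)
                   = 0.2540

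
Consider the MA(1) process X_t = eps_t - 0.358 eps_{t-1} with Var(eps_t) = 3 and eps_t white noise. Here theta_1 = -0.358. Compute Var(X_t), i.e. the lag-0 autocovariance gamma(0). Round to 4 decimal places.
\gamma(0) = 3.3845

For an MA(q) process X_t = eps_t + sum_i theta_i eps_{t-i} with
Var(eps_t) = sigma^2, the variance is
  gamma(0) = sigma^2 * (1 + sum_i theta_i^2).
  sum_i theta_i^2 = (-0.358)^2 = 0.128164.
  gamma(0) = 3 * (1 + 0.128164) = 3 * 1.128164 = 3.384492, which rounds to 3.3845.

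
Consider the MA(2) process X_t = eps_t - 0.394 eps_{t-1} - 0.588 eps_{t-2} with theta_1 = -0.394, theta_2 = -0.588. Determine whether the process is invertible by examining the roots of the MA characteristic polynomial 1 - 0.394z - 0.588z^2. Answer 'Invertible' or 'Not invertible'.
\text{Invertible}

The MA(q) characteristic polynomial is P(z) = 1 - 0.394z - 0.588z^2.
Invertibility requires all roots to lie outside the unit circle, i.e. |z| > 1 for every root.
Set 1 + (-0.394) z + (-0.588) z^2 = 0, i.e. a z^2 + b z + c = 0 with a = -0.588, b = -0.394, c = 1.
Discriminant D = b^2 - 4ac = (-0.394)^2 - 4*(-0.588)*1 = 0.155236 - (-2.352) = 2.507236.
D >= 0, so the roots are real: z = (-b +/- sqrt(D)) / (2a) = (0.394 +/- 1.583425) / (-1.176).
  z_1 = (0.394 + 1.583425) / (-1.176) = -1.6815,   |z_1| = 1.6815.
  z_2 = (0.394 - 1.583425) / (-1.176) = 1.0114,   |z_2| = 1.0114.
Moduli of all roots: 1.6815, 1.0114.
All moduli strictly greater than 1? Yes.
Verdict: Invertible.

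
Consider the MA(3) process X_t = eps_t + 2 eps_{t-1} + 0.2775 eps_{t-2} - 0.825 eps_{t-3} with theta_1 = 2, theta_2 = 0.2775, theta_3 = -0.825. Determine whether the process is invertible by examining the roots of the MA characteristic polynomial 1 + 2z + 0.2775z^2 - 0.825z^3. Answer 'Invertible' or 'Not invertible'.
\text{Not invertible}

The MA(q) characteristic polynomial is P(z) = 1 + 2z + 0.2775z^2 - 0.825z^3.
Invertibility requires all roots to lie outside the unit circle, i.e. |z| > 1 for every root.
Degree 3: look for a simple real root z0 first, then factor out (1 - z/z0) and solve the remaining quadratic.
Testing z0 = -0.8: P(-0.8) = 1 + (2)(-0.8) + (0.2775)(-0.8)^2 + (-0.825)(-0.8)^3
  = 1 + (-1.6) + (0.1776) + (0.4224) = 0.  So z_0 = -0.8 is a root, |z_0| = 0.8.
Divide out the factor (1 + 1.25 z) = (1 - z/z0) (since 1/z0 = -1.25):
  P(z) = (1 + 1.25 z)(1 + (0.75) z + (-0.66) z^2)
  [check: z-coef 0.75 - (-1.25) = 2; z^2-coef -0.66 - (-1.25)(0.75) = 0.2775; z^3-coef -(-1.25)(-0.66) = -0.825.]
Remaining roots from the quadratic factor 1 + (0.75) z + (-0.66) z^2:
  Set 1 + (0.75) z + (-0.66) z^2 = 0, i.e. a z^2 + b z + c = 0 with a = -0.66, b = 0.75, c = 1.
  Discriminant D = b^2 - 4ac = (0.75)^2 - 4*(-0.66)*1 = 0.5625 - (-2.64) = 3.2025.
  D >= 0, so the roots are real: z = (-b +/- sqrt(D)) / (2a) = (-0.75 +/- 1.789553) / (-1.32).
    z_1 = (-0.75 + 1.789553) / (-1.32) = -0.7875,   |z_1| = 0.7875.
    z_2 = (-0.75 - 1.789553) / (-1.32) = 1.9239,   |z_2| = 1.9239.
Moduli of all roots: 0.8000, 0.7875, 1.9239.
All moduli strictly greater than 1? No.
Verdict: Not invertible.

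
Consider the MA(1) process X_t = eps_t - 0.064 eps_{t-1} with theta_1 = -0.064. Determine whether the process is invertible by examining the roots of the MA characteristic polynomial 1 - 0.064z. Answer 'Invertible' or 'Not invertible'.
\text{Invertible}

The MA(q) characteristic polynomial is P(z) = 1 - 0.064z.
Invertibility requires all roots to lie outside the unit circle, i.e. |z| > 1 for every root.
This is linear in z: 1 + (-0.064) z = 0  =>  z = -1/(-0.064) = 15.625,  |z| = 15.625.
Moduli of all roots: 15.6250.
All moduli strictly greater than 1? Yes.
Verdict: Invertible.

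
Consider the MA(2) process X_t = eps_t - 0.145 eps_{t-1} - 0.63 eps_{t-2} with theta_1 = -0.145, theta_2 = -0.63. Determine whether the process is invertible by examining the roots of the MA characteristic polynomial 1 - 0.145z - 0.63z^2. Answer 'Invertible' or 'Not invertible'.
\text{Invertible}

The MA(q) characteristic polynomial is P(z) = 1 - 0.145z - 0.63z^2.
Invertibility requires all roots to lie outside the unit circle, i.e. |z| > 1 for every root.
Set 1 + (-0.145) z + (-0.63) z^2 = 0, i.e. a z^2 + b z + c = 0 with a = -0.63, b = -0.145, c = 1.
Discriminant D = b^2 - 4ac = (-0.145)^2 - 4*(-0.63)*1 = 0.021025 - (-2.52) = 2.541025.
D >= 0, so the roots are real: z = (-b +/- sqrt(D)) / (2a) = (0.145 +/- 1.594059) / (-1.26).
  z_1 = (0.145 + 1.594059) / (-1.26) = -1.3802,   |z_1| = 1.3802.
  z_2 = (0.145 - 1.594059) / (-1.26) = 1.15,   |z_2| = 1.15.
Moduli of all roots: 1.3802, 1.1500.
All moduli strictly greater than 1? Yes.
Verdict: Invertible.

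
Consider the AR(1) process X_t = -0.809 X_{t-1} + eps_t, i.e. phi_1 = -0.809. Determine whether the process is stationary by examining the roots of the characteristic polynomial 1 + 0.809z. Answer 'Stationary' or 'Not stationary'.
\text{Stationary}

The AR(p) characteristic polynomial is P(z) = 1 + 0.809z.
Stationarity requires all roots to lie outside the unit circle, i.e. |z| > 1 for every root.
This is linear in z: 1 + (0.809) z = 0  =>  z = -1/(0.809) = -1.236094,  |z| = 1.236094.
Moduli of all roots: 1.2361.
All moduli strictly greater than 1? Yes.
Verdict: Stationary.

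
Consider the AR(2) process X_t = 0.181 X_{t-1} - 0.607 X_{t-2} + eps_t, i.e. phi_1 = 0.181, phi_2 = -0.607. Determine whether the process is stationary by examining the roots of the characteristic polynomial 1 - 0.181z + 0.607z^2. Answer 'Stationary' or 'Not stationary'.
\text{Stationary}

The AR(p) characteristic polynomial is P(z) = 1 - 0.181z + 0.607z^2.
Stationarity requires all roots to lie outside the unit circle, i.e. |z| > 1 for every root.
Set 1 + (-0.181) z + (0.607) z^2 = 0, i.e. a z^2 + b z + c = 0 with a = 0.607, b = -0.181, c = 1.
Discriminant D = b^2 - 4ac = (-0.181)^2 - 4*(0.607)*1 = 0.032761 - (2.428) = -2.395239.
D < 0, so the roots are the complex-conjugate pair z = (-b +/- i sqrt(-D)) / (2a) = 0.1491 +/- 1.2748i.
For a conjugate pair |z|^2 = z * conj(z) = (product of roots) = c/a = 1/(0.607) = 1.647446, so |z| = sqrt(1.647446) = 1.2835 for both roots.
Moduli of all roots: 1.2835, 1.2835.
All moduli strictly greater than 1? Yes.
Verdict: Stationary.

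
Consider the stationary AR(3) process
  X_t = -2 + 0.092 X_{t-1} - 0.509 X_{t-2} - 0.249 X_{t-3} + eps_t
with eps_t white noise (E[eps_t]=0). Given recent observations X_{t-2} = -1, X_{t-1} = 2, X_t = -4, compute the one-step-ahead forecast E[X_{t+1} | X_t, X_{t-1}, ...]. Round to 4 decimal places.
E[X_{t+1} \mid \mathcal F_t] = -3.1370

For an AR(p) model X_t = c + sum_i phi_i X_{t-i} + eps_t, the
one-step-ahead conditional mean is
  E[X_{t+1} | X_t, ...] = c + sum_i phi_i X_{t+1-i}.
Substitute known values:
  E[X_{t+1} | ...] = -2 + (0.092) * (-4) + (-0.509) * (2) + (-0.249) * (-1)
                   = -3.1370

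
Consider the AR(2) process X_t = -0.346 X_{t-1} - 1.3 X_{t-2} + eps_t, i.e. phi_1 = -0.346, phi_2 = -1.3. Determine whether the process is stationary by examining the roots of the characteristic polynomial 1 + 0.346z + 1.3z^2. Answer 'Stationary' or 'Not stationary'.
\text{Not stationary}

The AR(p) characteristic polynomial is P(z) = 1 + 0.346z + 1.3z^2.
Stationarity requires all roots to lie outside the unit circle, i.e. |z| > 1 for every root.
Set 1 + (0.346) z + (1.3) z^2 = 0, i.e. a z^2 + b z + c = 0 with a = 1.3, b = 0.346, c = 1.
Discriminant D = b^2 - 4ac = (0.346)^2 - 4*(1.3)*1 = 0.119716 - (5.2) = -5.080284.
D < 0, so the roots are the complex-conjugate pair z = (-b +/- i sqrt(-D)) / (2a) = -0.1331 +/- 0.8669i.
For a conjugate pair |z|^2 = z * conj(z) = (product of roots) = c/a = 1/(1.3) = 0.769231, so |z| = sqrt(0.769231) = 0.8771 for both roots.
Moduli of all roots: 0.8771, 0.8771.
All moduli strictly greater than 1? No.
Verdict: Not stationary.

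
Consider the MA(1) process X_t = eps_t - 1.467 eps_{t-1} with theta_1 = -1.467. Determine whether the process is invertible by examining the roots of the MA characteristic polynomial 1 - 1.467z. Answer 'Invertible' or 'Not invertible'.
\text{Not invertible}

The MA(q) characteristic polynomial is P(z) = 1 - 1.467z.
Invertibility requires all roots to lie outside the unit circle, i.e. |z| > 1 for every root.
This is linear in z: 1 + (-1.467) z = 0  =>  z = -1/(-1.467) = 0.681663,  |z| = 0.681663.
Moduli of all roots: 0.6817.
All moduli strictly greater than 1? No.
Verdict: Not invertible.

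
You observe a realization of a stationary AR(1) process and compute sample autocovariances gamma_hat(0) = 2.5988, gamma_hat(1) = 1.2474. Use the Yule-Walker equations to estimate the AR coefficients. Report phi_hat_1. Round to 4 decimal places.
\hat\phi_{1} = 0.4800

The Yule-Walker equations for an AR(p) process read, in matrix form,
  Gamma_p phi = r_p,   with   (Gamma_p)_{ij} = gamma(|i - j|),
                       (r_p)_i = gamma(i),   i,j = 1..p.
Substitute the sample gammas (Toeplitz matrix and right-hand side of size 1):
  Gamma_p = [[2.5988]]
  r_p     = [1.2474]
With p = 1 this is the single equation gamma(0) phi_1 = gamma(1):
  phi_hat_1 = gamma(1) / gamma(0) = 1.2474 / 2.5988 = 0.4800.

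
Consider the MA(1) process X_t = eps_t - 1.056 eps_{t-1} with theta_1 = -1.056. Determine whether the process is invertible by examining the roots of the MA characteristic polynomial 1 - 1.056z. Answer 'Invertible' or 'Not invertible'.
\text{Not invertible}

The MA(q) characteristic polynomial is P(z) = 1 - 1.056z.
Invertibility requires all roots to lie outside the unit circle, i.e. |z| > 1 for every root.
This is linear in z: 1 + (-1.056) z = 0  =>  z = -1/(-1.056) = 0.94697,  |z| = 0.94697.
Moduli of all roots: 0.9470.
All moduli strictly greater than 1? No.
Verdict: Not invertible.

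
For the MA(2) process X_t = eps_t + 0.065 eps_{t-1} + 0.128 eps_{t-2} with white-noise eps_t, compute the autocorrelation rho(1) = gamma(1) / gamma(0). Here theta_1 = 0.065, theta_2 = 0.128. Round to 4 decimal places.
\rho(1) = 0.0718

For an MA(q) process with theta_0 = 1, the autocovariance is
  gamma(k) = sigma^2 * sum_{i=0..q-k} theta_i * theta_{i+k},
and rho(k) = gamma(k) / gamma(0). Sigma^2 cancels.
  numerator   = (1)*(0.065) + (0.065)*(0.128) = 0.07332.
  denominator = (1)^2 + (0.065)^2 + (0.128)^2 = 1.020609.
  rho(1) = 0.07332 / 1.020609 = 0.0718.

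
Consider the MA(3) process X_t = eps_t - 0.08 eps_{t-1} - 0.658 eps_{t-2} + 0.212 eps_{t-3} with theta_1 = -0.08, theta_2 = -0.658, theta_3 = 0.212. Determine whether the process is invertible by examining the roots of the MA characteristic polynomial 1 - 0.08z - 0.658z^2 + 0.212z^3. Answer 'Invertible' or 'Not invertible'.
\text{Invertible}

The MA(q) characteristic polynomial is P(z) = 1 - 0.08z - 0.658z^2 + 0.212z^3.
Invertibility requires all roots to lie outside the unit circle, i.e. |z| > 1 for every root.
Degree 3: look for a simple real root z0 first, then factor out (1 - z/z0) and solve the remaining quadratic.
Testing z0 = 2.5: P(2.5) = 1 + (-0.08)(2.5) + (-0.658)(2.5)^2 + (0.212)(2.5)^3
  = 1 + (-0.2) + (-4.1125) + (3.3125) = 0.  So z_0 = 2.5 is a root, |z_0| = 2.5.
Divide out the factor (1 - 0.4 z) = (1 - z/z0) (since 1/z0 = 0.4):
  P(z) = (1 - 0.4 z)(1 + (0.32) z + (-0.53) z^2)
  [check: z-coef 0.32 - (0.4) = -0.08; z^2-coef -0.53 - (0.4)(0.32) = -0.658; z^3-coef -(0.4)(-0.53) = 0.212.]
Remaining roots from the quadratic factor 1 + (0.32) z + (-0.53) z^2:
  Set 1 + (0.32) z + (-0.53) z^2 = 0, i.e. a z^2 + b z + c = 0 with a = -0.53, b = 0.32, c = 1.
  Discriminant D = b^2 - 4ac = (0.32)^2 - 4*(-0.53)*1 = 0.1024 - (-2.12) = 2.2224.
  D >= 0, so the roots are real: z = (-b +/- sqrt(D)) / (2a) = (-0.32 +/- 1.490772) / (-1.06).
    z_1 = (-0.32 + 1.490772) / (-1.06) = -1.1045,   |z_1| = 1.1045.
    z_2 = (-0.32 - 1.490772) / (-1.06) = 1.7083,   |z_2| = 1.7083.
Moduli of all roots: 2.5000, 1.1045, 1.7083.
All moduli strictly greater than 1? Yes.
Verdict: Invertible.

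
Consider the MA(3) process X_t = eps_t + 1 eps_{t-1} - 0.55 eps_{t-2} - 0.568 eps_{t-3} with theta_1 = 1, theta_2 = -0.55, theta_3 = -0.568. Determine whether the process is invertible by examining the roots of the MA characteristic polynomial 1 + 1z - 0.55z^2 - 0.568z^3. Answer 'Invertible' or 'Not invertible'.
\text{Invertible}

The MA(q) characteristic polynomial is P(z) = 1 + 1z - 0.55z^2 - 0.568z^3.
Invertibility requires all roots to lie outside the unit circle, i.e. |z| > 1 for every root.
Degree 3: look for a simple real root z0 first, then factor out (1 - z/z0) and solve the remaining quadratic.
Testing z0 = -1.25: P(-1.25) = 1 + (1)(-1.25) + (-0.55)(-1.25)^2 + (-0.568)(-1.25)^3
  = 1 + (-1.25) + (-0.859375) + (1.109375) = 0.  So z_0 = -1.25 is a root, |z_0| = 1.25.
Divide out the factor (1 + 0.8 z) = (1 - z/z0) (since 1/z0 = -0.8):
  P(z) = (1 + 0.8 z)(1 + (0.2) z + (-0.71) z^2)
  [check: z-coef 0.2 - (-0.8) = 1; z^2-coef -0.71 - (-0.8)(0.2) = -0.55; z^3-coef -(-0.8)(-0.71) = -0.568.]
Remaining roots from the quadratic factor 1 + (0.2) z + (-0.71) z^2:
  Set 1 + (0.2) z + (-0.71) z^2 = 0, i.e. a z^2 + b z + c = 0 with a = -0.71, b = 0.2, c = 1.
  Discriminant D = b^2 - 4ac = (0.2)^2 - 4*(-0.71)*1 = 0.04 - (-2.84) = 2.88.
  D >= 0, so the roots are real: z = (-b +/- sqrt(D)) / (2a) = (-0.2 +/- 1.697056) / (-1.42).
    z_1 = (-0.2 + 1.697056) / (-1.42) = -1.0543,   |z_1| = 1.0543.
    z_2 = (-0.2 - 1.697056) / (-1.42) = 1.336,   |z_2| = 1.336.
Moduli of all roots: 1.2500, 1.0543, 1.3360.
All moduli strictly greater than 1? Yes.
Verdict: Invertible.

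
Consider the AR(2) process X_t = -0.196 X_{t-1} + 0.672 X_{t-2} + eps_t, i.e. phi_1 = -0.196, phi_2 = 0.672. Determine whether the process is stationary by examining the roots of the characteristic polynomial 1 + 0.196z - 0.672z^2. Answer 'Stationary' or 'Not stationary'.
\text{Stationary}

The AR(p) characteristic polynomial is P(z) = 1 + 0.196z - 0.672z^2.
Stationarity requires all roots to lie outside the unit circle, i.e. |z| > 1 for every root.
Set 1 + (0.196) z + (-0.672) z^2 = 0, i.e. a z^2 + b z + c = 0 with a = -0.672, b = 0.196, c = 1.
Discriminant D = b^2 - 4ac = (0.196)^2 - 4*(-0.672)*1 = 0.038416 - (-2.688) = 2.726416.
D >= 0, so the roots are real: z = (-b +/- sqrt(D)) / (2a) = (-0.196 +/- 1.651186) / (-1.344).
  z_1 = (-0.196 + 1.651186) / (-1.344) = -1.0827,   |z_1| = 1.0827.
  z_2 = (-0.196 - 1.651186) / (-1.344) = 1.3744,   |z_2| = 1.3744.
Moduli of all roots: 1.0827, 1.3744.
All moduli strictly greater than 1? Yes.
Verdict: Stationary.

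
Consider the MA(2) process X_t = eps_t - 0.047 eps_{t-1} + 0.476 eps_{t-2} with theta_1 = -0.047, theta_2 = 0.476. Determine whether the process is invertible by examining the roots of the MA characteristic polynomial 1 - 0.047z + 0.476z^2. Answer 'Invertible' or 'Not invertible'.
\text{Invertible}

The MA(q) characteristic polynomial is P(z) = 1 - 0.047z + 0.476z^2.
Invertibility requires all roots to lie outside the unit circle, i.e. |z| > 1 for every root.
Set 1 + (-0.047) z + (0.476) z^2 = 0, i.e. a z^2 + b z + c = 0 with a = 0.476, b = -0.047, c = 1.
Discriminant D = b^2 - 4ac = (-0.047)^2 - 4*(0.476)*1 = 0.002209 - (1.904) = -1.901791.
D < 0, so the roots are the complex-conjugate pair z = (-b +/- i sqrt(-D)) / (2a) = 0.0494 +/- 1.4486i.
For a conjugate pair |z|^2 = z * conj(z) = (product of roots) = c/a = 1/(0.476) = 2.10084, so |z| = sqrt(2.10084) = 1.4494 for both roots.
Moduli of all roots: 1.4494, 1.4494.
All moduli strictly greater than 1? Yes.
Verdict: Invertible.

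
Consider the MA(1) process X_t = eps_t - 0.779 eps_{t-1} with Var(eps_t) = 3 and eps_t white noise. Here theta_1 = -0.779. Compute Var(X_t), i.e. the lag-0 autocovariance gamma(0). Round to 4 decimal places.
\gamma(0) = 4.8205

For an MA(q) process X_t = eps_t + sum_i theta_i eps_{t-i} with
Var(eps_t) = sigma^2, the variance is
  gamma(0) = sigma^2 * (1 + sum_i theta_i^2).
  sum_i theta_i^2 = (-0.779)^2 = 0.606841.
  gamma(0) = 3 * (1 + 0.606841) = 3 * 1.606841 = 4.820523, which rounds to 4.8205.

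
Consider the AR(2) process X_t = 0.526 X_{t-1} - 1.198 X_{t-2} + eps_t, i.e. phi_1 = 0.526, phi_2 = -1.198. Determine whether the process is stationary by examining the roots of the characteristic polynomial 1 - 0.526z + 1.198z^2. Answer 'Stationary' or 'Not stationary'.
\text{Not stationary}

The AR(p) characteristic polynomial is P(z) = 1 - 0.526z + 1.198z^2.
Stationarity requires all roots to lie outside the unit circle, i.e. |z| > 1 for every root.
Set 1 + (-0.526) z + (1.198) z^2 = 0, i.e. a z^2 + b z + c = 0 with a = 1.198, b = -0.526, c = 1.
Discriminant D = b^2 - 4ac = (-0.526)^2 - 4*(1.198)*1 = 0.276676 - (4.792) = -4.515324.
D < 0, so the roots are the complex-conjugate pair z = (-b +/- i sqrt(-D)) / (2a) = 0.2195 +/- 0.8869i.
For a conjugate pair |z|^2 = z * conj(z) = (product of roots) = c/a = 1/(1.198) = 0.834725, so |z| = sqrt(0.834725) = 0.9136 for both roots.
Moduli of all roots: 0.9136, 0.9136.
All moduli strictly greater than 1? No.
Verdict: Not stationary.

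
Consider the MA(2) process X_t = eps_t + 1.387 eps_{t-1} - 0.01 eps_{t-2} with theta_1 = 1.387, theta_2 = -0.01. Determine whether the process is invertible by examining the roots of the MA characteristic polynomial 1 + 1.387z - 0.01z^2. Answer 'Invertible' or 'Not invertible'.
\text{Not invertible}

The MA(q) characteristic polynomial is P(z) = 1 + 1.387z - 0.01z^2.
Invertibility requires all roots to lie outside the unit circle, i.e. |z| > 1 for every root.
Set 1 + (1.387) z + (-0.01) z^2 = 0, i.e. a z^2 + b z + c = 0 with a = -0.01, b = 1.387, c = 1.
Discriminant D = b^2 - 4ac = (1.387)^2 - 4*(-0.01)*1 = 1.923769 - (-0.04) = 1.963769.
D >= 0, so the roots are real: z = (-b +/- sqrt(D)) / (2a) = (-1.387 +/- 1.401345) / (-0.02).
  z_1 = (-1.387 + 1.401345) / (-0.02) = -0.7173,   |z_1| = 0.7173.
  z_2 = (-1.387 - 1.401345) / (-0.02) = 139.4173,   |z_2| = 139.4173.
Moduli of all roots: 0.7173, 139.4173.
All moduli strictly greater than 1? No.
Verdict: Not invertible.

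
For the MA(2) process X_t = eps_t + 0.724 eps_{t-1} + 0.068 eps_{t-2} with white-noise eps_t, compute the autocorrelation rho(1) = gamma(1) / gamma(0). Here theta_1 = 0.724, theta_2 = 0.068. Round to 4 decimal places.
\rho(1) = 0.5058

For an MA(q) process with theta_0 = 1, the autocovariance is
  gamma(k) = sigma^2 * sum_{i=0..q-k} theta_i * theta_{i+k},
and rho(k) = gamma(k) / gamma(0). Sigma^2 cancels.
  numerator   = (1)*(0.724) + (0.724)*(0.068) = 0.773232.
  denominator = (1)^2 + (0.724)^2 + (0.068)^2 = 1.5288.
  rho(1) = 0.773232 / 1.5288 = 0.5058.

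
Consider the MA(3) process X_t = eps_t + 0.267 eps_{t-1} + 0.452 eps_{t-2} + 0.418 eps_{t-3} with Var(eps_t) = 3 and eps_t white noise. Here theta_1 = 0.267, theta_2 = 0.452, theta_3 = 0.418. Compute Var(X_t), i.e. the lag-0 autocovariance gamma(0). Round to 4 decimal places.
\gamma(0) = 4.3510

For an MA(q) process X_t = eps_t + sum_i theta_i eps_{t-i} with
Var(eps_t) = sigma^2, the variance is
  gamma(0) = sigma^2 * (1 + sum_i theta_i^2).
  sum_i theta_i^2 = (0.267)^2 + (0.452)^2 + (0.418)^2 = 0.071289 + 0.204304 + 0.174724 = 0.450317.
  gamma(0) = 3 * (1 + 0.450317) = 3 * 1.450317 = 4.350951, which rounds to 4.3510.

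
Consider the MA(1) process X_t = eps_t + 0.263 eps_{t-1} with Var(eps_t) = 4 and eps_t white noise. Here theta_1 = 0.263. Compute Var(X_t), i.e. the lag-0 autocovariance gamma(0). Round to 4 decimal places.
\gamma(0) = 4.2767

For an MA(q) process X_t = eps_t + sum_i theta_i eps_{t-i} with
Var(eps_t) = sigma^2, the variance is
  gamma(0) = sigma^2 * (1 + sum_i theta_i^2).
  sum_i theta_i^2 = (0.263)^2 = 0.069169.
  gamma(0) = 4 * (1 + 0.069169) = 4 * 1.069169 = 4.276676, which rounds to 4.2767.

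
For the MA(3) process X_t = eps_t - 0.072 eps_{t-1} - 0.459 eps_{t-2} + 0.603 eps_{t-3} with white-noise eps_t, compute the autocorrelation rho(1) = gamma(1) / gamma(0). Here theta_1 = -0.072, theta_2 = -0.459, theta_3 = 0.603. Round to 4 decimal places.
\rho(1) = -0.1999

For an MA(q) process with theta_0 = 1, the autocovariance is
  gamma(k) = sigma^2 * sum_{i=0..q-k} theta_i * theta_{i+k},
and rho(k) = gamma(k) / gamma(0). Sigma^2 cancels.
  numerator   = (1)*(-0.072) + (-0.072)*(-0.459) + (-0.459)*(0.603) = -0.315729.
  denominator = (1)^2 + (-0.072)^2 + (-0.459)^2 + (0.603)^2 = 1.579474.
  rho(1) = -0.315729 / 1.579474 = -0.1999.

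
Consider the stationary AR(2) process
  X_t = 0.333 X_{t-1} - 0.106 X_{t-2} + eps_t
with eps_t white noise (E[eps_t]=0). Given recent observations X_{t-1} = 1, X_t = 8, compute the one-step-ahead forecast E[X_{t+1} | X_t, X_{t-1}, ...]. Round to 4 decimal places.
E[X_{t+1} \mid \mathcal F_t] = 2.5580

For an AR(p) model X_t = c + sum_i phi_i X_{t-i} + eps_t, the
one-step-ahead conditional mean is
  E[X_{t+1} | X_t, ...] = c + sum_i phi_i X_{t+1-i}.
Substitute known values:
  E[X_{t+1} | ...] = (0.333) * (8) + (-0.106) * (1)
                   = 2.5580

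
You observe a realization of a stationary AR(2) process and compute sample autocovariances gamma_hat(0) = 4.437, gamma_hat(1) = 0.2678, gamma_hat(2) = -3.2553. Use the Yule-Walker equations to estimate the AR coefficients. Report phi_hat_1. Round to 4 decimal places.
\hat\phi_{1} = 0.1050

The Yule-Walker equations for an AR(p) process read, in matrix form,
  Gamma_p phi = r_p,   with   (Gamma_p)_{ij} = gamma(|i - j|),
                       (r_p)_i = gamma(i),   i,j = 1..p.
Substitute the sample gammas (Toeplitz matrix and right-hand side of size 2):
  Gamma_p = [[4.437, 0.2678], [0.2678, 4.437]]
  r_p     = [0.2678, -3.2553]
Written out:
  4.437 phi_1 + 0.2678 phi_2 = 0.2678
  0.2678 phi_1 + 4.437 phi_2 = -3.2553
Solve by Cramer's rule:
  det = gamma(0)^2 - gamma(1)^2 = (4.437)^2 - (0.2678)^2 = 19.686969 - 0.07171684 = 19.61525216
  phi_hat_1 = [gamma(1) gamma(0) - gamma(1) gamma(2)] / det = [(0.2678)(4.437) - (0.2678)(-3.2553)] / 19.61525216 = 2.05999794 / 19.61525216 = 0.105
  phi_hat_2 = [gamma(0) gamma(2) - gamma(1)^2] / det = [(4.437)(-3.2553) - (0.2678)^2] / 19.61525216 = -14.51548294 / 19.61525216 = -0.74
So phi_hat = [0.1050, -0.7400].
Therefore phi_hat_1 = 0.1050.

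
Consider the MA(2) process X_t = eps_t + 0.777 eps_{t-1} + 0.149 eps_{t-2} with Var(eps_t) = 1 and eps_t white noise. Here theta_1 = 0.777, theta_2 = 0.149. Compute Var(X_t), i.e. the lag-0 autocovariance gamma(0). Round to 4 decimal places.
\gamma(0) = 1.6259

For an MA(q) process X_t = eps_t + sum_i theta_i eps_{t-i} with
Var(eps_t) = sigma^2, the variance is
  gamma(0) = sigma^2 * (1 + sum_i theta_i^2).
  sum_i theta_i^2 = (0.777)^2 + (0.149)^2 = 0.603729 + 0.022201 = 0.62593.
  gamma(0) = 1 * (1 + 0.62593) = 1 * 1.62593 = 1.62593, which rounds to 1.6259.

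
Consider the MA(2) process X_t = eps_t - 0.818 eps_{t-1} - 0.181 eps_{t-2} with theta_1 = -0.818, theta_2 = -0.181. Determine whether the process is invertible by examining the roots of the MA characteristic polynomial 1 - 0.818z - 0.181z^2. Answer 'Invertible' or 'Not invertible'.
\text{Invertible}

The MA(q) characteristic polynomial is P(z) = 1 - 0.818z - 0.181z^2.
Invertibility requires all roots to lie outside the unit circle, i.e. |z| > 1 for every root.
Set 1 + (-0.818) z + (-0.181) z^2 = 0, i.e. a z^2 + b z + c = 0 with a = -0.181, b = -0.818, c = 1.
Discriminant D = b^2 - 4ac = (-0.818)^2 - 4*(-0.181)*1 = 0.669124 - (-0.724) = 1.393124.
D >= 0, so the roots are real: z = (-b +/- sqrt(D)) / (2a) = (0.818 +/- 1.180307) / (-0.362).
  z_1 = (0.818 + 1.180307) / (-0.362) = -5.5202,   |z_1| = 5.5202.
  z_2 = (0.818 - 1.180307) / (-0.362) = 1.0008,   |z_2| = 1.0008.
Moduli of all roots: 5.5202, 1.0008.
All moduli strictly greater than 1? Yes.
Verdict: Invertible.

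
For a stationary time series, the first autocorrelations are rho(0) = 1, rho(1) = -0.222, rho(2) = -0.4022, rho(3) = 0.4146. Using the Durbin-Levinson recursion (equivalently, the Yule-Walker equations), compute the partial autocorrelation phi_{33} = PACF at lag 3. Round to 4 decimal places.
\phi_{33} = 0.2410

The PACF at lag k is phi_{kk}, the last component of the solution
to the Yule-Walker system G_k phi = r_k where
  (G_k)_{ij} = rho(|i - j|), (r_k)_i = rho(i), i,j = 1..k.
Equivalently, Durbin-Levinson gives phi_{kk} iteratively:
  phi_{11} = rho(1)
  phi_{kk} = [rho(k) - sum_{j=1..k-1} phi_{k-1,j} rho(k-j)]
            / [1 - sum_{j=1..k-1} phi_{k-1,j} rho(j)],
  phi_{k,j} = phi_{k-1,j} - phi_{kk} phi_{k-1,k-j},  j = 1..k-1.
Step k = 1:
  phi_11 = rho(1) = -0.222.
Step k = 2:
  phi_22 = [rho(2) - phi_11 rho(1)] / [1 - phi_11 rho(1)] = [-0.4022 - (-0.222)(-0.222)] / [1 - (-0.222)(-0.222)]
         = -0.451484 / 0.950716 = -0.474888.
  Update: phi_21 = phi_11 - phi_22 phi_11 = -0.222 - (-0.474888)(-0.222) = -0.327425.
Step k = 3:
  phi_33 = [rho(3) - phi_21 rho(2) - phi_22 rho(1)] / [1 - phi_21 rho(1) - phi_22 rho(2)]
    numerator   = 0.4146 - (-0.327425)(-0.4022) - (-0.474888)(-0.222) = 0.17748435
    denominator = 1 - (-0.327425)(-0.222) - (-0.474888)(-0.4022) = 0.73631149
  phi_33 = 0.17748435 / 0.73631149 = 0.241.
Therefore phi_{33} = 0.2410.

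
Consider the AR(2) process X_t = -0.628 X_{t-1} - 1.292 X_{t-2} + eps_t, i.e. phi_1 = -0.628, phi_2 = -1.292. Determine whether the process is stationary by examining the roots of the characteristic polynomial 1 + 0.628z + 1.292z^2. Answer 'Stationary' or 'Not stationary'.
\text{Not stationary}

The AR(p) characteristic polynomial is P(z) = 1 + 0.628z + 1.292z^2.
Stationarity requires all roots to lie outside the unit circle, i.e. |z| > 1 for every root.
Set 1 + (0.628) z + (1.292) z^2 = 0, i.e. a z^2 + b z + c = 0 with a = 1.292, b = 0.628, c = 1.
Discriminant D = b^2 - 4ac = (0.628)^2 - 4*(1.292)*1 = 0.394384 - (5.168) = -4.773616.
D < 0, so the roots are the complex-conjugate pair z = (-b +/- i sqrt(-D)) / (2a) = -0.243 +/- 0.8455i.
For a conjugate pair |z|^2 = z * conj(z) = (product of roots) = c/a = 1/(1.292) = 0.773994, so |z| = sqrt(0.773994) = 0.8798 for both roots.
Moduli of all roots: 0.8798, 0.8798.
All moduli strictly greater than 1? No.
Verdict: Not stationary.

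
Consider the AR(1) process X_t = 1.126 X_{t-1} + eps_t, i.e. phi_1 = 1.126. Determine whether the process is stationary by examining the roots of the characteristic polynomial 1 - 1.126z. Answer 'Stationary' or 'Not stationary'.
\text{Not stationary}

The AR(p) characteristic polynomial is P(z) = 1 - 1.126z.
Stationarity requires all roots to lie outside the unit circle, i.e. |z| > 1 for every root.
This is linear in z: 1 + (-1.126) z = 0  =>  z = -1/(-1.126) = 0.888099,  |z| = 0.888099.
Moduli of all roots: 0.8881.
All moduli strictly greater than 1? No.
Verdict: Not stationary.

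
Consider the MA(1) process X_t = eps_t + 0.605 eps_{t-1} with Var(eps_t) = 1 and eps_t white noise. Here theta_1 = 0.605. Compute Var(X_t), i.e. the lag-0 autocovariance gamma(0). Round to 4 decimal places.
\gamma(0) = 1.3660

For an MA(q) process X_t = eps_t + sum_i theta_i eps_{t-i} with
Var(eps_t) = sigma^2, the variance is
  gamma(0) = sigma^2 * (1 + sum_i theta_i^2).
  sum_i theta_i^2 = (0.605)^2 = 0.366025.
  gamma(0) = 1 * (1 + 0.366025) = 1 * 1.366025 = 1.366025, which rounds to 1.3660.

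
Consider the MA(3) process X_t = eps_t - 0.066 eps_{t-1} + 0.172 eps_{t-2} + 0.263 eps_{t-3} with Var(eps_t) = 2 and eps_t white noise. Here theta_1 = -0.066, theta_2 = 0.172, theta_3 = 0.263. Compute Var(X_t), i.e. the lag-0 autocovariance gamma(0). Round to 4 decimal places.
\gamma(0) = 2.2062

For an MA(q) process X_t = eps_t + sum_i theta_i eps_{t-i} with
Var(eps_t) = sigma^2, the variance is
  gamma(0) = sigma^2 * (1 + sum_i theta_i^2).
  sum_i theta_i^2 = (-0.066)^2 + (0.172)^2 + (0.263)^2 = 0.004356 + 0.029584 + 0.069169 = 0.103109.
  gamma(0) = 2 * (1 + 0.103109) = 2 * 1.103109 = 2.206218, which rounds to 2.2062.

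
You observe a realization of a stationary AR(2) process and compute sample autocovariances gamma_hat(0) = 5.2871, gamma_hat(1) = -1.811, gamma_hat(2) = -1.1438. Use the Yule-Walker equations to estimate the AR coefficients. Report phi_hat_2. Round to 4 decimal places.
\hat\phi_{2} = -0.3780

The Yule-Walker equations for an AR(p) process read, in matrix form,
  Gamma_p phi = r_p,   with   (Gamma_p)_{ij} = gamma(|i - j|),
                       (r_p)_i = gamma(i),   i,j = 1..p.
Substitute the sample gammas (Toeplitz matrix and right-hand side of size 2):
  Gamma_p = [[5.2871, -1.811], [-1.811, 5.2871]]
  r_p     = [-1.811, -1.1438]
Written out:
  5.2871 phi_1 - 1.811 phi_2 = -1.811
  -1.811 phi_1 + 5.2871 phi_2 = -1.1438
Solve by Cramer's rule:
  det = gamma(0)^2 - gamma(1)^2 = (5.2871)^2 - (-1.811)^2 = 27.95342641 - 3.279721 = 24.67370541
  phi_hat_1 = [gamma(1) gamma(0) - gamma(1) gamma(2)] / det = [(-1.811)(5.2871) - (-1.811)(-1.1438)] / 24.67370541 = -11.6463599 / 24.67370541 = -0.472
  phi_hat_2 = [gamma(0) gamma(2) - gamma(1)^2] / det = [(5.2871)(-1.1438) - (-1.811)^2] / 24.67370541 = -9.32710598 / 24.67370541 = -0.378
So phi_hat = [-0.4720, -0.3780].
Therefore phi_hat_2 = -0.3780.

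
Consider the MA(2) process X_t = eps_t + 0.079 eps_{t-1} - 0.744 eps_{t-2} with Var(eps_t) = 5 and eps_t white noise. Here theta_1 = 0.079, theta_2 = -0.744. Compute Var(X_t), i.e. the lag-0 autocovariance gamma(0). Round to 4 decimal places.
\gamma(0) = 7.7989

For an MA(q) process X_t = eps_t + sum_i theta_i eps_{t-i} with
Var(eps_t) = sigma^2, the variance is
  gamma(0) = sigma^2 * (1 + sum_i theta_i^2).
  sum_i theta_i^2 = (0.079)^2 + (-0.744)^2 = 0.006241 + 0.553536 = 0.559777.
  gamma(0) = 5 * (1 + 0.559777) = 5 * 1.559777 = 7.798885, which rounds to 7.7989.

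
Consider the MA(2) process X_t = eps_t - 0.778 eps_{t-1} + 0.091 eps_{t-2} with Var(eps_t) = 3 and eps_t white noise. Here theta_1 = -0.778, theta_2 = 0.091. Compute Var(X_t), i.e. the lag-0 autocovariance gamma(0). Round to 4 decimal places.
\gamma(0) = 4.8407

For an MA(q) process X_t = eps_t + sum_i theta_i eps_{t-i} with
Var(eps_t) = sigma^2, the variance is
  gamma(0) = sigma^2 * (1 + sum_i theta_i^2).
  sum_i theta_i^2 = (-0.778)^2 + (0.091)^2 = 0.605284 + 0.008281 = 0.613565.
  gamma(0) = 3 * (1 + 0.613565) = 3 * 1.613565 = 4.840695, which rounds to 4.8407.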